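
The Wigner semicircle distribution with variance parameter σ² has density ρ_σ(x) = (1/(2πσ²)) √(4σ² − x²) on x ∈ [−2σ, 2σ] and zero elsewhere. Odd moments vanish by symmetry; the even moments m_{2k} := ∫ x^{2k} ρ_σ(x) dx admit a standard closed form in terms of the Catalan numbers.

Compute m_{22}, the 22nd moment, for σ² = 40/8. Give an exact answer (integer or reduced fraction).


By the scaled semicircle moment identity, m_{2k} = σ^{2k} · C_k with k = 11.
C_11 = (1/(k+1)) · C(2k, k) = (1/12) · C(22, 11) = (1/12) · 705432 = 58786.
σ^{2k} = (σ²)^k = (40/8)^11 = 48828125.

Therefore m_{22} = σ^{22} · C_11 = 48828125 · 58786 = 2870410156250.


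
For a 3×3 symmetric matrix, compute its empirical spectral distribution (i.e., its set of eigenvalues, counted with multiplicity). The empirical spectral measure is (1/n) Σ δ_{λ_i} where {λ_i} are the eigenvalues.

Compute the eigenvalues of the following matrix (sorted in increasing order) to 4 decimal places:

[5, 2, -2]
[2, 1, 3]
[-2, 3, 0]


Since M is real symmetric, all three eigenvalues are real; they are the roots of det(λI − M) = λ³ − (tr M) λ² + s λ − det M, where s is the sum of the principal 2×2 minors.
tr M = 5 + 1 + 0 = 6.
s = (5·1 − 2²) + (5·0 − (-2)²) + (1·0 − 3²) = 1 + (-4) + (-9) = -12.
det M (expand along row 1) = 5·(-9) − 2·6 + (-2)·8 = -73.
Characteristic polynomial: λ³ − 6λ² − 12λ + 73 = 0.
Substitute λ = y + (tr M)/3 = y + 2.000000 to remove the quadratic term: y³ + p·y + q = 0 with p = s − (tr M)²/3 = -24.000000 and q = −2(tr M)³/27 + (tr M)·s/3 − det M = 33.000000.
Three real roots ⇒ use the trigonometric (Viète) form: r = 2√(−p/3) = 5.656854, φ = arccos(3q/(p·r)) = arccos(-0.729204) = 2.387954 rad.
y_k = r·cos(φ/3 − 2πk/3) for k = 0, 1, 2 gives y = 3.957430, 1.521864, -5.479295.
λ_k = y_k + 2.000000 gives λ = 5.9574, 3.5219, -3.4793 (check: the sum is 6.0000 = tr M).

Eigenvalues sorted in increasing order: [-3.4793, 3.5219, 5.9574].


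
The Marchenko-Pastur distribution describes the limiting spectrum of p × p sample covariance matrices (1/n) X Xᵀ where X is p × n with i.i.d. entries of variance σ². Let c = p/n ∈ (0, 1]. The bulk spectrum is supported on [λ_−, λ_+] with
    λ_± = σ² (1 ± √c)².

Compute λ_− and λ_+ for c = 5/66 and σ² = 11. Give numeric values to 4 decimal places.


c = 5/66 = 0.075758; √c = 0.275241.
λ_− = σ² (1 − √c)² = 11 · (1 − 0.275241)² = 11 · (0.724759)² = 5.778033.
λ_+ = σ² (1 + √c)² = 11 · (1 + 0.275241)² = 11 · (1.275241)² = 17.888634.

Rounded to 4 decimal places: λ_− ≈ 5.7780, λ_+ ≈ 17.8886.


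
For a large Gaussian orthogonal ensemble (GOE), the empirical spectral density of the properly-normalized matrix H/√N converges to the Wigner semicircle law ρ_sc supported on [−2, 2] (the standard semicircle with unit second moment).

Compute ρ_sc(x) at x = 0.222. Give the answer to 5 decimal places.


ρ_sc(x) = (1/(2π)) √(4 − x²). With x = 0.222:
  4 − x² = 4 − (0.222)² = 4 − 0.049284 = 3.950716.
  √(4 − x²) = 1.987641.
  1/(2π) = 0.159155.
  ρ_sc(0.222) = 0.159155 · 1.987641 = 0.316343.

Rounded to 5 decimal places: ρ_sc(0.222) ≈ 0.31634.


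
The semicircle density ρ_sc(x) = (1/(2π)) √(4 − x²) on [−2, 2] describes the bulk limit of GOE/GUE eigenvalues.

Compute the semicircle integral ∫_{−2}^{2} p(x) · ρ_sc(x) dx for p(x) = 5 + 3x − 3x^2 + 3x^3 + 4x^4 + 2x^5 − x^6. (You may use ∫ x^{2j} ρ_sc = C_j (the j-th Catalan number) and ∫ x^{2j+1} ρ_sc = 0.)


Write p(x) = Σ a_i x^i, split into monomials and integrate each against ρ_sc separately.
Using ∫ x^{2j} ρ_sc = C_j = (1/(j+1)) C(2j, j) (Catalan numbers) and ∫ x^{2j+1} ρ_sc = 0 (odd monomials vanish by symmetry):
  i = 0 (even): a_0 · C_{0} = 5 · 1 = 5
  i = 1 (odd): ∫ x^1 ρ_sc = 0 (vanishes)
  i = 2 (even): a_2 · C_{1} = -3 · 1 = -3
  i = 3 (odd): ∫ x^3 ρ_sc = 0 (vanishes)
  i = 4 (even): a_4 · C_{2} = 4 · 2 = 8
  i = 5 (odd): ∫ x^5 ρ_sc = 0 (vanishes)
  i = 6 (even): a_6 · C_{3} = -1 · 5 = -5

Summing the contributions: ∫_{−2}^{2} p(x) ρ_sc(x) dx = 5 + (-3) + 8 + (-5) = 5.


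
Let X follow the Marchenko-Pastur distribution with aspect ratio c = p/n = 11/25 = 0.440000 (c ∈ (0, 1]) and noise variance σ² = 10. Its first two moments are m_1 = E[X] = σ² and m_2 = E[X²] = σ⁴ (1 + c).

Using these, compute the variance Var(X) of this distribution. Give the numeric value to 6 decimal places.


m_1 = E[X] = σ² = 10, so m_1² = 100.
m_2 = E[X²] = σ⁴ (1 + c) = 100 · (1 + 0.440000) = 100 · 1.440000 = 144.000000.
(Note m_2 − m_1² simplifies to c · σ⁴ = 0.440000 · 100.)

Var(X) = m_2 − m_1² = 144.000000 − 100 = 44.000000.


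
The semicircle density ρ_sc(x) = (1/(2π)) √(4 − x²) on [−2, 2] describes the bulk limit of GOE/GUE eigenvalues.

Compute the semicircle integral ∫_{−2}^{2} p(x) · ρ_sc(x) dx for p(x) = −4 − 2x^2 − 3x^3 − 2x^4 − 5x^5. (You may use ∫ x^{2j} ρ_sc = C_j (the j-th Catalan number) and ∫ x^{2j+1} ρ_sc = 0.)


Write p(x) = Σ a_i x^i, split into monomials and integrate each against ρ_sc separately.
Using ∫ x^{2j} ρ_sc = C_j = (1/(j+1)) C(2j, j) (Catalan numbers) and ∫ x^{2j+1} ρ_sc = 0 (odd monomials vanish by symmetry):
  i = 0 (even): a_0 · C_{0} = -4 · 1 = -4
  i = 2 (even): a_2 · C_{1} = -2 · 1 = -2
  i = 3 (odd): ∫ x^3 ρ_sc = 0 (vanishes)
  i = 4 (even): a_4 · C_{2} = -2 · 2 = -4
  i = 5 (odd): ∫ x^5 ρ_sc = 0 (vanishes)

Summing the contributions: ∫_{−2}^{2} p(x) ρ_sc(x) dx = (-4) + (-2) + (-4) = -10.


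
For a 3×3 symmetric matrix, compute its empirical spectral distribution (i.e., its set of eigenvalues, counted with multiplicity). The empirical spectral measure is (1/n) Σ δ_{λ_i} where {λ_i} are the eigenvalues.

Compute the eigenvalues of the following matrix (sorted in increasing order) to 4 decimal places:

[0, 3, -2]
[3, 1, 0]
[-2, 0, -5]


Since M is real symmetric, all three eigenvalues are real; they are the roots of det(λI − M) = λ³ − (tr M) λ² + s λ − det M, where s is the sum of the principal 2×2 minors.
tr M = 0 + 1 + (-5) = -4.
s = (0·1 − 3²) + (0·(-5) − (-2)²) + (1·(-5) − 0²) = -9 + (-4) + (-5) = -18.
det M (expand along row 1) = 0·(-5) − 3·(-15) + (-2)·2 = 41.
Characteristic polynomial: λ³ + 4λ² − 18λ − 41 = 0.
Substitute λ = y + (tr M)/3 = y − 1.333333 to remove the quadratic term: y³ + p·y + q = 0 with p = s − (tr M)²/3 = -23.333333 and q = −2(tr M)³/27 + (tr M)·s/3 − det M = -12.259259.
Three real roots ⇒ use the trigonometric (Viète) form: r = 2√(−p/3) = 5.577734, φ = arccos(3q/(p·r)) = arccos(0.282586) = 1.284307 rad.
y_k = r·cos(φ/3 − 2πk/3) for k = 0, 1, 2 gives y = 5.074372, -0.531844, -4.542528.
λ_k = y_k − 1.333333 gives λ = 3.7410, -1.8652, -5.8759 (check: the sum is -4.0000 = tr M).

Eigenvalues sorted in increasing order: [-5.8759, -1.8652, 3.7410].


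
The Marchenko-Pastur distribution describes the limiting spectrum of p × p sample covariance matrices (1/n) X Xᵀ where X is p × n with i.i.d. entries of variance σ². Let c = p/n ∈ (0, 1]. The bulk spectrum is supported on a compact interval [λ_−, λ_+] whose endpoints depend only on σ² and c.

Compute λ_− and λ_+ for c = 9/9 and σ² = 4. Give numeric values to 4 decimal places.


c = 9/9 = 1.000000; √c = 1.000000.
λ_− = σ² (1 − √c)² = 4 · (1 − 1.000000)² = 4 · (0.000000)² = 0.000000.
λ_+ = σ² (1 + √c)² = 4 · (1 + 1.000000)² = 4 · (2.000000)² = 16.000000.

Rounded to 4 decimal places: λ_− ≈ 0.0000, λ_+ ≈ 16.0000.


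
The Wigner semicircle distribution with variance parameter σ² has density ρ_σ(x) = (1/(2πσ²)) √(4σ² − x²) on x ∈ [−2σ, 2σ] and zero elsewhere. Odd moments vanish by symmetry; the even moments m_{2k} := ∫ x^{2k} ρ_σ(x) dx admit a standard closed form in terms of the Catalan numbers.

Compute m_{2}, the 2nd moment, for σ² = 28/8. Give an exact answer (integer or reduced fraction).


By the scaled semicircle moment identity, m_{2k} = σ^{2k} · C_k with k = 1.
C_1 = (1/(k+1)) · C(2k, k) = (1/2) · C(2, 1) = (1/2) · 2 = 1.
σ^{2k} = (σ²)^k = (28/8)^1 = 7/2.

Therefore m_{2} = σ^{2} · C_1 = (7/2) · 1 = 7/2.


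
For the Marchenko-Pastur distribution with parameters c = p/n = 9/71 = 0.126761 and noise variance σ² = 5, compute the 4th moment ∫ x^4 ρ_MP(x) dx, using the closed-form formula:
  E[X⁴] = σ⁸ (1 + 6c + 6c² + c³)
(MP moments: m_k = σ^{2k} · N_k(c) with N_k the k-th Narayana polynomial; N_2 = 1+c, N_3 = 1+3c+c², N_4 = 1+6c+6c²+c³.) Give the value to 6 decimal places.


E[X⁴] = σ⁸ (1 + 6c + 6c² + c³) (fourth MP moment). With σ² = 5 (so σ⁸ = 625) and c = 9/71 = 0.126761: E[X⁴] = 625 · (1 + 6·0.126761 + 6·(0.126761)² + (0.126761)³) = 625 · 1.859010.

So E[X^4] = 1161.881026.


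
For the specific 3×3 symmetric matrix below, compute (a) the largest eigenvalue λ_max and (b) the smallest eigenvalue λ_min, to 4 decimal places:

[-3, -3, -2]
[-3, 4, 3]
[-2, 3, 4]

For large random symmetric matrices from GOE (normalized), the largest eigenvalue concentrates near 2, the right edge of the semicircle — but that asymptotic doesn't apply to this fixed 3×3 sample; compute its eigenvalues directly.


Since M is real symmetric, all three eigenvalues are real; they are the roots of det(λI − M) = λ³ − (tr M) λ² + s λ − det M, where s is the sum of the principal 2×2 minors.
tr M = -3 + 4 + 4 = 5.
s = ((-3)·4 − (-3)²) + ((-3)·4 − (-2)²) + (4·4 − 3²) = -21 + (-16) + 7 = -30.
det M (expand along row 1) = (-3)·7 − (-3)·(-6) + (-2)·(-1) = -37.
Characteristic polynomial: λ³ − 5λ² − 30λ + 37 = 0.
Substitute λ = y + (tr M)/3 = y + 1.666667 to remove the quadratic term: y³ + p·y + q = 0 with p = s − (tr M)²/3 = -38.333333 and q = −2(tr M)³/27 + (tr M)·s/3 − det M = -22.259259.
Three real roots ⇒ use the trigonometric (Viète) form: r = 2√(−p/3) = 7.149204, φ = arccos(3q/(p·r)) = arccos(0.243668) = 1.324651 rad.
y_k = r·cos(φ/3 − 2πk/3) for k = 0, 1, 2 gives y = 6.463525, -0.585924, -5.877602.
λ_k = y_k + 1.666667 gives λ = 8.1302, 1.0807, -4.2109 (check: the sum is 5.0000 = tr M).

Hence λ_max = 8.1302 and λ_min = -4.2109.


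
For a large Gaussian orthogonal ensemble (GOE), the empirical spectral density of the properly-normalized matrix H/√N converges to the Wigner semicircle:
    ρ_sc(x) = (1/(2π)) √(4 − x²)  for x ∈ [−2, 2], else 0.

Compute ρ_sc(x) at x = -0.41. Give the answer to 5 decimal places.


ρ_sc(x) = (1/(2π)) √(4 − x²). With x = -0.41:
  4 − x² = 4 − (-0.41)² = 4 − 0.168100 = 3.831900.
  √(4 − x²) = 1.957524.
  1/(2π) = 0.159155.
  ρ_sc(-0.41) = 0.159155 · 1.957524 = 0.311550.

Rounded to 5 decimal places: ρ_sc(-0.41) ≈ 0.31155.


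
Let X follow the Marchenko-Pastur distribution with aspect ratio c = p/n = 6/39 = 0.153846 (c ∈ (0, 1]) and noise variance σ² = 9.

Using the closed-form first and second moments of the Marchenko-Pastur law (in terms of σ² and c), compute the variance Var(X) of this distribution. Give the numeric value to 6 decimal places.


Recall the MP moments m_1 = E[X] = σ² and m_2 = E[X²] = σ⁴ (1 + c).
m_1 = E[X] = σ² = 9, so m_1² = 81.
m_2 = E[X²] = σ⁴ (1 + c) = 81 · (1 + 0.153846) = 81 · 1.153846 = 93.461538.
(Note m_2 − m_1² simplifies to c · σ⁴ = 0.153846 · 81.)

Var(X) = m_2 − m_1² = 93.461538 − 81 = 12.461538.


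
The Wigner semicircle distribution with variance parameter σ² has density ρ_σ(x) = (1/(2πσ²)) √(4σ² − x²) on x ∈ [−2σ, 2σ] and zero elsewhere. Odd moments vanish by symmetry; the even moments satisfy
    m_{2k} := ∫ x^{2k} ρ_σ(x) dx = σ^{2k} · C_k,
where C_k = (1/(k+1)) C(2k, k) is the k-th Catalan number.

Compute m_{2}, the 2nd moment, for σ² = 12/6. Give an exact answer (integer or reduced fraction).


By the scaled semicircle moment identity, m_{2k} = σ^{2k} · C_k with k = 1.
C_1 = (1/(k+1)) · C(2k, k) = (1/2) · C(2, 1) = (1/2) · 2 = 1.
σ^{2k} = (σ²)^k = (12/6)^1 = 2.

Therefore m_{2} = σ^{2} · C_1 = 2 · 1 = 2.


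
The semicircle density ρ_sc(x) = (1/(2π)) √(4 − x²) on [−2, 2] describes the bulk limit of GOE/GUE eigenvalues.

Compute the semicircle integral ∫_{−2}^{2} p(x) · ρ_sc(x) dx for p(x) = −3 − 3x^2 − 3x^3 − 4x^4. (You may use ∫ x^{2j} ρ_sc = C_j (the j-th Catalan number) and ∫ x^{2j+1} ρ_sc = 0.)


Write p(x) = Σ a_i x^i, split into monomials and integrate each against ρ_sc separately.
Using ∫ x^{2j} ρ_sc = C_j = (1/(j+1)) C(2j, j) (Catalan numbers) and ∫ x^{2j+1} ρ_sc = 0 (odd monomials vanish by symmetry):
  i = 0 (even): a_0 · C_{0} = -3 · 1 = -3
  i = 2 (even): a_2 · C_{1} = -3 · 1 = -3
  i = 3 (odd): ∫ x^3 ρ_sc = 0 (vanishes)
  i = 4 (even): a_4 · C_{2} = -4 · 2 = -8

Summing the contributions: ∫_{−2}^{2} p(x) ρ_sc(x) dx = (-3) + (-3) + (-8) = -14.


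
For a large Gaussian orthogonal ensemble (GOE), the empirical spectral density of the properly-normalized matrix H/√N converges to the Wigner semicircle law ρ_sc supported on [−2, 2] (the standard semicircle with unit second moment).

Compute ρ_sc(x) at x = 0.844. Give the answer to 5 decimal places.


ρ_sc(x) = (1/(2π)) √(4 − x²). With x = 0.844:
  4 − x² = 4 − (0.844)² = 4 − 0.712336 = 3.287664.
  √(4 − x²) = 1.813192.
  1/(2π) = 0.159155.
  ρ_sc(0.844) = 0.159155 · 1.813192 = 0.288578.

Rounded to 5 decimal places: ρ_sc(0.844) ≈ 0.28858.


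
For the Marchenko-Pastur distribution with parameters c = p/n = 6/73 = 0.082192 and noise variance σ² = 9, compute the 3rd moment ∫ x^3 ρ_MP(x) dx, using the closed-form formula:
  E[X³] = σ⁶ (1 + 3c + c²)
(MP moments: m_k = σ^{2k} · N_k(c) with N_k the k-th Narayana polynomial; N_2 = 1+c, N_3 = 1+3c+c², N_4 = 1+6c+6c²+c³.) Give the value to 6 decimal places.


E[X³] = σ⁶ (1 + 3c + c²) (third MP moment). With σ² = 9 (so σ⁶ = 729) and c = 6/73 = 0.082192: E[X³] = 729 · (1 + 3·0.082192 + (0.082192)²) = 729 · 1.253331.

So E[X^3] = 913.678176.


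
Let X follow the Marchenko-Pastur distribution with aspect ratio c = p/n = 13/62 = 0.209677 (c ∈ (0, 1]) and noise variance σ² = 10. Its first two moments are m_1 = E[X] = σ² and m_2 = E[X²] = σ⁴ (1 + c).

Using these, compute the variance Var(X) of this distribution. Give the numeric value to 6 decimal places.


m_1 = E[X] = σ² = 10, so m_1² = 100.
m_2 = E[X²] = σ⁴ (1 + c) = 100 · (1 + 0.209677) = 100 · 1.209677 = 120.967742.
(Note m_2 − m_1² simplifies to c · σ⁴ = 0.209677 · 100.)

Var(X) = m_2 − m_1² = 120.967742 − 100 = 20.967742.


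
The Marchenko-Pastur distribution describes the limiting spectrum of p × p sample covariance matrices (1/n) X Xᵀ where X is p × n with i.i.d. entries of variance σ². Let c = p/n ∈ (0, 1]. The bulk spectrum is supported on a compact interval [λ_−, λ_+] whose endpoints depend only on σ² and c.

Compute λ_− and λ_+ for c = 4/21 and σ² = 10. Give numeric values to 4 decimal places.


c = 4/21 = 0.190476; √c = 0.436436.
λ_− = σ² (1 − √c)² = 10 · (1 − 0.436436)² = 10 · (0.563564)² = 3.176046.
λ_+ = σ² (1 + √c)² = 10 · (1 + 0.436436)² = 10 · (1.436436)² = 20.633478.

Rounded to 4 decimal places: λ_− ≈ 3.1760, λ_+ ≈ 20.6335.


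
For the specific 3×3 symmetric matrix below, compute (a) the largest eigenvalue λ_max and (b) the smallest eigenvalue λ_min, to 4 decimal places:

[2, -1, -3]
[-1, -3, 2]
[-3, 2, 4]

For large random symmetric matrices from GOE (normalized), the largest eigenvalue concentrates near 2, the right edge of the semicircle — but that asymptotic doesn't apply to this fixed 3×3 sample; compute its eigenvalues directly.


Since M is real symmetric, all three eigenvalues are real; they are the roots of det(λI − M) = λ³ − (tr M) λ² + s λ − det M, where s is the sum of the principal 2×2 minors.
tr M = 2 + (-3) + 4 = 3.
s = (2·(-3) − (-1)²) + (2·4 − (-3)²) + ((-3)·4 − 2²) = -7 + (-1) + (-16) = -24.
det M (expand along row 1) = 2·(-16) − (-1)·2 + (-3)·(-11) = 3.
Characteristic polynomial: λ³ − 3λ² − 24λ − 3 = 0.
Substitute λ = y + (tr M)/3 = y + 1.000000 to remove the quadratic term: y³ + p·y + q = 0 with p = s − (tr M)²/3 = -27.000000 and q = −2(tr M)³/27 + (tr M)·s/3 − det M = -29.000000.
Three real roots ⇒ use the trigonometric (Viète) form: r = 2√(−p/3) = 6.000000, φ = arccos(3q/(p·r)) = arccos(0.537037) = 1.003876 rad.
y_k = r·cos(φ/3 − 2πk/3) for k = 0, 1, 2 gives y = 5.667201, -1.127105, -4.540096.
λ_k = y_k + 1.000000 gives λ = 6.6672, -0.1271, -3.5401 (check: the sum is 3.0000 = tr M).

Hence λ_max = 6.6672 and λ_min = -3.5401.


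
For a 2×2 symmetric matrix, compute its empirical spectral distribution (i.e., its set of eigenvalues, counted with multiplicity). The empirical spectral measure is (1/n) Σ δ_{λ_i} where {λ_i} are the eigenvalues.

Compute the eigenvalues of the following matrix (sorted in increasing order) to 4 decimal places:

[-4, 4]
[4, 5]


Since M is real symmetric, both eigenvalues are real; they are the roots of det(λI − M) = λ² − (tr M) λ + det M.
tr M = -4 + 5 = 1.
det M = (-4)·5 − 4² = -20 − 16 = -36.
Characteristic polynomial: λ² − λ − 36 = 0.
Discriminant Δ = (tr M)² − 4·det M = 1 − (-144) = 145; √Δ = 12.041595.
λ = (tr M ± √Δ)/2 = (1 ± 12.041595)/2, giving (tr M − √Δ)/2 = -5.5208 and (tr M + √Δ)/2 = 6.5208.

Eigenvalues sorted in increasing order: [-5.5208, 6.5208].


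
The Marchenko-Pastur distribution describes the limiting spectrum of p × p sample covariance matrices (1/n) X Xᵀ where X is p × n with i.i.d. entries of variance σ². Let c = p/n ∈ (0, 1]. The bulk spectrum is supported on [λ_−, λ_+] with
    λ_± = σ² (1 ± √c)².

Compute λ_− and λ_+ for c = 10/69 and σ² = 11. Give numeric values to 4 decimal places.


c = 10/69 = 0.144928; √c = 0.380693.
λ_− = σ² (1 − √c)² = 11 · (1 − 0.380693)² = 11 · (0.619307)² = 4.218946.
λ_+ = σ² (1 + √c)² = 11 · (1 + 0.380693)² = 11 · (1.380693)² = 20.969460.

Rounded to 4 decimal places: λ_− ≈ 4.2189, λ_+ ≈ 20.9695.


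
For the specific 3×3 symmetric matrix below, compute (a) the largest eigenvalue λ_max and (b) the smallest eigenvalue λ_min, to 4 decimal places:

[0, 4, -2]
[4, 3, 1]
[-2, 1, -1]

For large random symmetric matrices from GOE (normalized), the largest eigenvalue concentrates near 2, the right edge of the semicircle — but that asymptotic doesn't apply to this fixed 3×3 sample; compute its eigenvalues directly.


Since M is real symmetric, all three eigenvalues are real; they are the roots of det(λI − M) = λ³ − (tr M) λ² + s λ − det M, where s is the sum of the principal 2×2 minors.
tr M = 0 + 3 + (-1) = 2.
s = (0·3 − 4²) + (0·(-1) − (-2)²) + (3·(-1) − 1²) = -16 + (-4) + (-4) = -24.
det M (expand along row 1) = 0·(-4) − 4·(-2) + (-2)·10 = -12.
Characteristic polynomial: λ³ − 2λ² − 24λ + 12 = 0.
Substitute λ = y + (tr M)/3 = y + 0.666667 to remove the quadratic term: y³ + p·y + q = 0 with p = s − (tr M)²/3 = -25.333333 and q = −2(tr M)³/27 + (tr M)·s/3 − det M = -4.592593.
Three real roots ⇒ use the trigonometric (Viète) form: r = 2√(−p/3) = 5.811865, φ = arccos(3q/(p·r)) = arccos(0.093577) = 1.477082 rad.
y_k = r·cos(φ/3 − 2πk/3) for k = 0, 1, 2 gives y = 5.121529, -0.181523, -4.940006.
λ_k = y_k + 0.666667 gives λ = 5.7882, 0.4851, -4.2733 (check: the sum is 2.0000 = tr M).

Hence λ_max = 5.7882 and λ_min = -4.2733.


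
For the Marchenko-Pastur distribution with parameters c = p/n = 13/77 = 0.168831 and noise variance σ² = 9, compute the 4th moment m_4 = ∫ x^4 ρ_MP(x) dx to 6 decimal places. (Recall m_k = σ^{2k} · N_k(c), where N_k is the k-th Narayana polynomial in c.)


E[X⁴] = σ⁸ (1 + 6c + 6c² + c³) (fourth MP moment). With σ² = 9 (so σ⁸ = 6561) and c = 13/77 = 0.168831: E[X⁴] = 6561 · (1 + 6·0.168831 + 6·(0.168831)² + (0.168831)³) = 6561 · 2.188823.

So E[X^4] = 14360.868700.


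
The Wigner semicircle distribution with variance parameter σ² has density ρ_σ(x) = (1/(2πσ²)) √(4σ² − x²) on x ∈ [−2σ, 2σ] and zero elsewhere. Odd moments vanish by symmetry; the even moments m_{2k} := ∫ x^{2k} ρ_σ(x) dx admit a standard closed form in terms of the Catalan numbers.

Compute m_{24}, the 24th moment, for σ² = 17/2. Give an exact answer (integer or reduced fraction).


By the scaled semicircle moment identity, m_{2k} = σ^{2k} · C_k with k = 12.
C_12 = (1/(k+1)) · C(2k, k) = (1/13) · C(24, 12) = (1/13) · 2704156 = 208012.
σ^{2k} = (σ²)^k = (17/2)^12 = 582622237229761/4096.

Therefore m_{24} = σ^{24} · C_12 = (582622237229761/4096) · 208012 = 30298104202659261283/1024.


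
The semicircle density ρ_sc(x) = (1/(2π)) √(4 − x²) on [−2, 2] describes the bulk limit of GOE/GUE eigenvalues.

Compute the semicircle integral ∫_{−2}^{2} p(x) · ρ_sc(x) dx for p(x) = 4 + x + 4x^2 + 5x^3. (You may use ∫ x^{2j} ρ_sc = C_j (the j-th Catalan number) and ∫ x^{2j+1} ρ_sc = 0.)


Write p(x) = Σ a_i x^i, split into monomials and integrate each against ρ_sc separately.
Using ∫ x^{2j} ρ_sc = C_j = (1/(j+1)) C(2j, j) (Catalan numbers) and ∫ x^{2j+1} ρ_sc = 0 (odd monomials vanish by symmetry):
  i = 0 (even): a_0 · C_{0} = 4 · 1 = 4
  i = 1 (odd): ∫ x^1 ρ_sc = 0 (vanishes)
  i = 2 (even): a_2 · C_{1} = 4 · 1 = 4
  i = 3 (odd): ∫ x^3 ρ_sc = 0 (vanishes)

Summing the contributions: ∫_{−2}^{2} p(x) ρ_sc(x) dx = 4 + 4 = 8.


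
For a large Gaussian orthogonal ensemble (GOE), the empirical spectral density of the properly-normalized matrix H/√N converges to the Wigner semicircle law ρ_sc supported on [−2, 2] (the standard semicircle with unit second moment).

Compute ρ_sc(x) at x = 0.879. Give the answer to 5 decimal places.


ρ_sc(x) = (1/(2π)) √(4 − x²). With x = 0.879:
  4 − x² = 4 − (0.879)² = 4 − 0.772641 = 3.227359.
  √(4 − x²) = 1.796485.
  1/(2π) = 0.159155.
  ρ_sc(0.879) = 0.159155 · 1.796485 = 0.285919.

Rounded to 5 decimal places: ρ_sc(0.879) ≈ 0.28592.


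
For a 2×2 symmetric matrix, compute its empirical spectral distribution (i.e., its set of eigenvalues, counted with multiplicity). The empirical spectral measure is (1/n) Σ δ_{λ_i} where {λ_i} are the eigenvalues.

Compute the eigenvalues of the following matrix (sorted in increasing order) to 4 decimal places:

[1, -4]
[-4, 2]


Since M is real symmetric, both eigenvalues are real; they are the roots of det(λI − M) = λ² − (tr M) λ + det M.
tr M = 1 + 2 = 3.
det M = 1·2 − (-4)² = 2 − 16 = -14.
Characteristic polynomial: λ² − 3λ − 14 = 0.
Discriminant Δ = (tr M)² − 4·det M = 9 − (-56) = 65; √Δ = 8.062258.
λ = (tr M ± √Δ)/2 = (3 ± 8.062258)/2, giving (tr M − √Δ)/2 = -2.5311 and (tr M + √Δ)/2 = 5.5311.

Eigenvalues sorted in increasing order: [-2.5311, 5.5311].


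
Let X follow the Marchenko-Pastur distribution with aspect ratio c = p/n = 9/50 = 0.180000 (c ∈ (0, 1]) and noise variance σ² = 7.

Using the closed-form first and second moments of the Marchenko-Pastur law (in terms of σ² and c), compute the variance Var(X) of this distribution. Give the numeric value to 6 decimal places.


Recall the MP moments m_1 = E[X] = σ² and m_2 = E[X²] = σ⁴ (1 + c).
m_1 = E[X] = σ² = 7, so m_1² = 49.
m_2 = E[X²] = σ⁴ (1 + c) = 49 · (1 + 0.180000) = 49 · 1.180000 = 57.820000.
(Note m_2 − m_1² simplifies to c · σ⁴ = 0.180000 · 49.)

Var(X) = m_2 − m_1² = 57.820000 − 49 = 8.820000.


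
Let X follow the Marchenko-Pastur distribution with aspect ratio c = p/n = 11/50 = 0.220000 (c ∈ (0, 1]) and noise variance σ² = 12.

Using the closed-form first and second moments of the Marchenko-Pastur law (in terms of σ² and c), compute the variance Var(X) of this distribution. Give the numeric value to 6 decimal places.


Recall the MP moments m_1 = E[X] = σ² and m_2 = E[X²] = σ⁴ (1 + c).
m_1 = E[X] = σ² = 12, so m_1² = 144.
m_2 = E[X²] = σ⁴ (1 + c) = 144 · (1 + 0.220000) = 144 · 1.220000 = 175.680000.
(Note m_2 − m_1² simplifies to c · σ⁴ = 0.220000 · 144.)

Var(X) = m_2 − m_1² = 175.680000 − 144 = 31.680000.


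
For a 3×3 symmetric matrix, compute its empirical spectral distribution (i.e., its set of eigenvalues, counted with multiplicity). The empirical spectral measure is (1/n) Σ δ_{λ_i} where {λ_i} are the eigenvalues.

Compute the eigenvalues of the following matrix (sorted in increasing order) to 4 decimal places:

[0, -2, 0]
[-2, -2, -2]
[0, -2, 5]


Since M is real symmetric, all three eigenvalues are real; they are the roots of det(λI − M) = λ³ − (tr M) λ² + s λ − det M, where s is the sum of the principal 2×2 minors.
tr M = 0 + (-2) + 5 = 3.
s = (0·(-2) − (-2)²) + (0·5 − 0²) + ((-2)·5 − (-2)²) = -4 + 0 + (-14) = -18.
det M (expand along row 1) = 0·(-14) − (-2)·(-10) + 0·4 = -20.
Characteristic polynomial: λ³ − 3λ² − 18λ + 20 = 0.
Substitute λ = y + (tr M)/3 = y + 1.000000 to remove the quadratic term: y³ + p·y + q = 0 with p = s − (tr M)²/3 = -21.000000 and q = −2(tr M)³/27 + (tr M)·s/3 − det M = 0.000000.
Three real roots ⇒ use the trigonometric (Viète) form: r = 2√(−p/3) = 5.291503, φ = arccos(3q/(p·r)) = arccos(0.000000) = 1.570796 rad.
y_k = r·cos(φ/3 − 2πk/3) for k = 0, 1, 2 gives y = 4.582576, 0.000000, -4.582576.
λ_k = y_k + 1.000000 gives λ = 5.5826, 1.0000, -3.5826 (check: the sum is 3.0000 = tr M).

Eigenvalues sorted in increasing order: [-3.5826, 1.0000, 5.5826].


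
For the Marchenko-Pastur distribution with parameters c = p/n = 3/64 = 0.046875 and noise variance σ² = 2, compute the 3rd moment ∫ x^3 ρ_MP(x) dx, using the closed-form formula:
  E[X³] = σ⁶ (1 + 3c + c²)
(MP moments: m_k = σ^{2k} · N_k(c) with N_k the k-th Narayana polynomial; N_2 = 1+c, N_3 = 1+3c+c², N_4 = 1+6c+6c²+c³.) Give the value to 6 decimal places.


E[X³] = σ⁶ (1 + 3c + c²) (third MP moment). With σ² = 2 (so σ⁶ = 8) and c = 3/64 = 0.046875: E[X³] = 8 · (1 + 3·0.046875 + (0.046875)²) = 8 · 1.142822.

So E[X^3] = 9.142578.


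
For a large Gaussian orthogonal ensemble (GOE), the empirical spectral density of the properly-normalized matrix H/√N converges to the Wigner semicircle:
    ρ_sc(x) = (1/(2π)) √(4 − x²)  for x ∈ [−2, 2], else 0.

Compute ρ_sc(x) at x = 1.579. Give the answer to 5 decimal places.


ρ_sc(x) = (1/(2π)) √(4 − x²). With x = 1.579:
  4 − x² = 4 − (1.579)² = 4 − 2.493241 = 1.506759.
  √(4 − x²) = 1.227501.
  1/(2π) = 0.159155.
  ρ_sc(1.579) = 0.159155 · 1.227501 = 0.195363.

Rounded to 5 decimal places: ρ_sc(1.579) ≈ 0.19536.


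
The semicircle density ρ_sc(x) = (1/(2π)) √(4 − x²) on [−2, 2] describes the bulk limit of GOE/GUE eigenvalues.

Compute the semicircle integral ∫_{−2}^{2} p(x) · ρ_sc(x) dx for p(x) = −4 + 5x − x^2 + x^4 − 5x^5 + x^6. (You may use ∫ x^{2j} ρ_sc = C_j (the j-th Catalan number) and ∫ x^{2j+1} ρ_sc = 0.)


Write p(x) = Σ a_i x^i, split into monomials and integrate each against ρ_sc separately.
Using ∫ x^{2j} ρ_sc = C_j = (1/(j+1)) C(2j, j) (Catalan numbers) and ∫ x^{2j+1} ρ_sc = 0 (odd monomials vanish by symmetry):
  i = 0 (even): a_0 · C_{0} = -4 · 1 = -4
  i = 1 (odd): ∫ x^1 ρ_sc = 0 (vanishes)
  i = 2 (even): a_2 · C_{1} = -1 · 1 = -1
  i = 4 (even): a_4 · C_{2} = 1 · 2 = 2
  i = 5 (odd): ∫ x^5 ρ_sc = 0 (vanishes)
  i = 6 (even): a_6 · C_{3} = 1 · 5 = 5

Summing the contributions: ∫_{−2}^{2} p(x) ρ_sc(x) dx = (-4) + (-1) + 2 + 5 = 2.


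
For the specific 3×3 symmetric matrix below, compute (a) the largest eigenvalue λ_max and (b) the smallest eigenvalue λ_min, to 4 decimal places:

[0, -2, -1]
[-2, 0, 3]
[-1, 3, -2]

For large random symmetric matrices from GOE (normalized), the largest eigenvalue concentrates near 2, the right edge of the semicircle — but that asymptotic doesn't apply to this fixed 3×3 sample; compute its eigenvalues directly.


Since M is real symmetric, all three eigenvalues are real; they are the roots of det(λI − M) = λ³ − (tr M) λ² + s λ − det M, where s is the sum of the principal 2×2 minors.
tr M = 0 + 0 + (-2) = -2.
s = (0·0 − (-2)²) + (0·(-2) − (-1)²) + (0·(-2) − 3²) = -4 + (-1) + (-9) = -14.
det M (expand along row 1) = 0·(-9) − (-2)·7 + (-1)·(-6) = 20.
Characteristic polynomial: λ³ + 2λ² − 14λ − 20 = 0.
Substitute λ = y + (tr M)/3 = y − 0.666667 to remove the quadratic term: y³ + p·y + q = 0 with p = s − (tr M)²/3 = -15.333333 and q = −2(tr M)³/27 + (tr M)·s/3 − det M = -10.074074.
Three real roots ⇒ use the trigonometric (Viète) form: r = 2√(−p/3) = 4.521553, φ = arccos(3q/(p·r)) = arccos(0.435915) = 1.119741 rad.
y_k = r·cos(φ/3 − 2πk/3) for k = 0, 1, 2 gives y = 4.210236, -0.677265, -3.532972.
λ_k = y_k − 0.666667 gives λ = 3.5436, -1.3439, -4.1996 (check: the sum is -2.0000 = tr M).

Hence λ_max = 3.5436 and λ_min = -4.1996.


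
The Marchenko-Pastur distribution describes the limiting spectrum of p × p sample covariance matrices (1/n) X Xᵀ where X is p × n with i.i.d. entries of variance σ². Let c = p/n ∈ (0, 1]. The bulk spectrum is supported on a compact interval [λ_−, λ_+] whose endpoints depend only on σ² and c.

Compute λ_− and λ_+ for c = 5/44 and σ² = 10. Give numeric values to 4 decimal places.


c = 5/44 = 0.113636; √c = 0.337100.
λ_− = σ² (1 − √c)² = 10 · (1 − 0.337100)² = 10 · (0.662900)² = 4.394365.
λ_+ = σ² (1 + √c)² = 10 · (1 + 0.337100)² = 10 · (1.337100)² = 17.878362.

Rounded to 4 decimal places: λ_− ≈ 4.3944, λ_+ ≈ 17.8784.


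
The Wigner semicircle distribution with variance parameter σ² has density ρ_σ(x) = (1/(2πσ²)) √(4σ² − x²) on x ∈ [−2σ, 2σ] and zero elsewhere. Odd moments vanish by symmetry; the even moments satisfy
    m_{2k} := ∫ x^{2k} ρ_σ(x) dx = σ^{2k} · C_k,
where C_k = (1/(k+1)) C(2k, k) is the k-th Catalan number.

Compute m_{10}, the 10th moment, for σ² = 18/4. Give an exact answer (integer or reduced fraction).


By the scaled semicircle moment identity, m_{2k} = σ^{2k} · C_k with k = 5.
C_5 = (1/(k+1)) · C(2k, k) = (1/6) · C(10, 5) = (1/6) · 252 = 42.
σ^{2k} = (σ²)^k = (18/4)^5 = 59049/32.

Therefore m_{10} = σ^{10} · C_5 = (59049/32) · 42 = 1240029/16.


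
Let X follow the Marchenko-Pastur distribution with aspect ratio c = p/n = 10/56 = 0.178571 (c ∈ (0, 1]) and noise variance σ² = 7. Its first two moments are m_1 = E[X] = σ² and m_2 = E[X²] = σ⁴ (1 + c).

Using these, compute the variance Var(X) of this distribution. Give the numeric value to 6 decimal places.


m_1 = E[X] = σ² = 7, so m_1² = 49.
m_2 = E[X²] = σ⁴ (1 + c) = 49 · (1 + 0.178571) = 49 · 1.178571 = 57.750000.
(Note m_2 − m_1² simplifies to c · σ⁴ = 0.178571 · 49.)

Var(X) = m_2 − m_1² = 57.750000 − 49 = 8.750000.


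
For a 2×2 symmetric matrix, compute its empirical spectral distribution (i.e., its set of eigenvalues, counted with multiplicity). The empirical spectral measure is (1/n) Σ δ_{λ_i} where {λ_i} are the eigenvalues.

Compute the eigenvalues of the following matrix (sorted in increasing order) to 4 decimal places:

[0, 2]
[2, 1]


Since M is real symmetric, both eigenvalues are real; they are the roots of det(λI − M) = λ² − (tr M) λ + det M.
tr M = 0 + 1 = 1.
det M = 0·1 − 2² = 0 − 4 = -4.
Characteristic polynomial: λ² − λ − 4 = 0.
Discriminant Δ = (tr M)² − 4·det M = 1 − (-16) = 17; √Δ = 4.123106.
λ = (tr M ± √Δ)/2 = (1 ± 4.123106)/2, giving (tr M − √Δ)/2 = -1.5616 and (tr M + √Δ)/2 = 2.5616.

Eigenvalues sorted in increasing order: [-1.5616, 2.5616].


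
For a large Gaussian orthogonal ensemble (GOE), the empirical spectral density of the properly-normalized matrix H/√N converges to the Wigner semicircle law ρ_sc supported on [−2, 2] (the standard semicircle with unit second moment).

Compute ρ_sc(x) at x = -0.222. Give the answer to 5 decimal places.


ρ_sc(x) = (1/(2π)) √(4 − x²). With x = -0.222:
  4 − x² = 4 − (-0.222)² = 4 − 0.049284 = 3.950716.
  √(4 − x²) = 1.987641.
  1/(2π) = 0.159155.
  ρ_sc(-0.222) = 0.159155 · 1.987641 = 0.316343.

Rounded to 5 decimal places: ρ_sc(-0.222) ≈ 0.31634.


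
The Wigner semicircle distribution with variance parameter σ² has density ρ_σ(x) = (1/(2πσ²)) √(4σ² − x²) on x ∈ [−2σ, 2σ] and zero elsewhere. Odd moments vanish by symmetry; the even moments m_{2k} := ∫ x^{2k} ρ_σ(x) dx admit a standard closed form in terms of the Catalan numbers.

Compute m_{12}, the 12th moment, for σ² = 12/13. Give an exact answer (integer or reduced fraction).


By the scaled semicircle moment identity, m_{2k} = σ^{2k} · C_k with k = 6.
C_6 = (1/(k+1)) · C(2k, k) = (1/7) · C(12, 6) = (1/7) · 924 = 132.
σ^{2k} = (σ²)^k = (12/13)^6 = 2985984/4826809.

Therefore m_{12} = σ^{12} · C_6 = (2985984/4826809) · 132 = 394149888/4826809.


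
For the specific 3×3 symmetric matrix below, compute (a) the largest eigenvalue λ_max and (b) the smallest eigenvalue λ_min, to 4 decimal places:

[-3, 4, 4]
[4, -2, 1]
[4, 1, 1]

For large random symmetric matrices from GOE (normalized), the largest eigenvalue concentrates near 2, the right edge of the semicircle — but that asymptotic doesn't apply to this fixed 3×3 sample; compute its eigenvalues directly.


Since M is real symmetric, all three eigenvalues are real; they are the roots of det(λI − M) = λ³ − (tr M) λ² + s λ − det M, where s is the sum of the principal 2×2 minors.
tr M = -3 + (-2) + 1 = -4.
s = ((-3)·(-2) − 4²) + ((-3)·1 − 4²) + ((-2)·1 − 1²) = -10 + (-19) + (-3) = -32.
det M (expand along row 1) = (-3)·(-3) − 4·0 + 4·12 = 57.
Characteristic polynomial: λ³ + 4λ² − 32λ − 57 = 0.
Substitute λ = y + (tr M)/3 = y − 1.333333 to remove the quadratic term: y³ + p·y + q = 0 with p = s − (tr M)²/3 = -37.333333 and q = −2(tr M)³/27 + (tr M)·s/3 − det M = -9.592593.
Three real roots ⇒ use the trigonometric (Viète) form: r = 2√(−p/3) = 7.055337, φ = arccos(3q/(p·r)) = arccos(0.109255) = 1.461322 rad.
y_k = r·cos(φ/3 − 2πk/3) for k = 0, 1, 2 gives y = 6.234734, -0.257401, -5.977333.
λ_k = y_k − 1.333333 gives λ = 4.9014, -1.5907, -7.3107 (check: the sum is -4.0000 = tr M).

Hence λ_max = 4.9014 and λ_min = -7.3107.


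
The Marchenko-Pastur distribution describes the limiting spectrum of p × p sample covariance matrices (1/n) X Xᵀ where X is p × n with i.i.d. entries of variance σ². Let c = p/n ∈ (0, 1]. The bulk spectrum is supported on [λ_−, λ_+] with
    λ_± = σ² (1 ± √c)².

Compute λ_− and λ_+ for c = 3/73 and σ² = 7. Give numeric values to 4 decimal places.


c = 3/73 = 0.041096; √c = 0.202721.
λ_− = σ² (1 − √c)² = 7 · (1 − 0.202721)² = 7 · (0.797279)² = 4.449574.
λ_+ = σ² (1 + √c)² = 7 · (1 + 0.202721)² = 7 · (1.202721)² = 10.125768.

Rounded to 4 decimal places: λ_− ≈ 4.4496, λ_+ ≈ 10.1258.


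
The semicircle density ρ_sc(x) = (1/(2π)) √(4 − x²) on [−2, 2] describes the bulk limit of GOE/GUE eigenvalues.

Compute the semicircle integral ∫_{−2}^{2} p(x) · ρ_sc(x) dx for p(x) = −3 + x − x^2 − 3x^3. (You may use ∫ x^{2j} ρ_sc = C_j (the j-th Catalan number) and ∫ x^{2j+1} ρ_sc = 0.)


Write p(x) = Σ a_i x^i, split into monomials and integrate each against ρ_sc separately.
Using ∫ x^{2j} ρ_sc = C_j = (1/(j+1)) C(2j, j) (Catalan numbers) and ∫ x^{2j+1} ρ_sc = 0 (odd monomials vanish by symmetry):
  i = 0 (even): a_0 · C_{0} = -3 · 1 = -3
  i = 1 (odd): ∫ x^1 ρ_sc = 0 (vanishes)
  i = 2 (even): a_2 · C_{1} = -1 · 1 = -1
  i = 3 (odd): ∫ x^3 ρ_sc = 0 (vanishes)

Summing the contributions: ∫_{−2}^{2} p(x) ρ_sc(x) dx = (-3) + (-1) = -4.


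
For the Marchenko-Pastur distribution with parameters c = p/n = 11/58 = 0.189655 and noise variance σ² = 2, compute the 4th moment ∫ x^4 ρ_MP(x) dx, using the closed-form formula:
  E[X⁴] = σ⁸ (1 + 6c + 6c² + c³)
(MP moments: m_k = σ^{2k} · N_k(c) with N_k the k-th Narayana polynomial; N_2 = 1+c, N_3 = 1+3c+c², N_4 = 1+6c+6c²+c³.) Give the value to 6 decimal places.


E[X⁴] = σ⁸ (1 + 6c + 6c² + c³) (fourth MP moment). With σ² = 2 (so σ⁸ = 16) and c = 11/58 = 0.189655: E[X⁴] = 16 · (1 + 6·0.189655 + 6·(0.189655)² + (0.189655)³) = 16 · 2.360567.

So E[X^4] = 37.769076.


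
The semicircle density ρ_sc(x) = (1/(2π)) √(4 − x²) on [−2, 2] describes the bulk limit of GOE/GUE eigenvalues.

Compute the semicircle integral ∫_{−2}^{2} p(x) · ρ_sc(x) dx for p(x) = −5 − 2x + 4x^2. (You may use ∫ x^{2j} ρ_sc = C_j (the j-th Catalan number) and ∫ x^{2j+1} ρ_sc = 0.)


Write p(x) = Σ a_i x^i, split into monomials and integrate each against ρ_sc separately.
Using ∫ x^{2j} ρ_sc = C_j = (1/(j+1)) C(2j, j) (Catalan numbers) and ∫ x^{2j+1} ρ_sc = 0 (odd monomials vanish by symmetry):
  i = 0 (even): a_0 · C_{0} = -5 · 1 = -5
  i = 1 (odd): ∫ x^1 ρ_sc = 0 (vanishes)
  i = 2 (even): a_2 · C_{1} = 4 · 1 = 4

Summing the contributions: ∫_{−2}^{2} p(x) ρ_sc(x) dx = (-5) + 4 = -1.


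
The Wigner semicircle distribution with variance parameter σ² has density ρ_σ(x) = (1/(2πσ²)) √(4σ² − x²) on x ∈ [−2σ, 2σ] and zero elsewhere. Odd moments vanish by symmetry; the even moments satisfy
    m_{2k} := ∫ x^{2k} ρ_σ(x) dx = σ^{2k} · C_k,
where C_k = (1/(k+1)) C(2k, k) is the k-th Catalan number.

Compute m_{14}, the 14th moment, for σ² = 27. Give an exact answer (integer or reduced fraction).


By the scaled semicircle moment identity, m_{2k} = σ^{2k} · C_k with k = 7.
C_7 = (1/(k+1)) · C(2k, k) = (1/8) · C(14, 7) = (1/8) · 3432 = 429.
σ^{2k} = (σ²)^k = (27)^7 = 10460353203.

Therefore m_{14} = σ^{14} · C_7 = 10460353203 · 429 = 4487491524087.


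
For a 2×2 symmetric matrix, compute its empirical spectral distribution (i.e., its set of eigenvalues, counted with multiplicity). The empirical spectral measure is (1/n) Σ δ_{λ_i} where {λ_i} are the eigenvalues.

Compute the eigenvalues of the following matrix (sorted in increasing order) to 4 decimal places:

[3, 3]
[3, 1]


Since M is real symmetric, both eigenvalues are real; they are the roots of det(λI − M) = λ² − (tr M) λ + det M.
tr M = 3 + 1 = 4.
det M = 3·1 − 3² = 3 − 9 = -6.
Characteristic polynomial: λ² − 4λ − 6 = 0.
Discriminant Δ = (tr M)² − 4·det M = 16 − (-24) = 40; √Δ = 6.324555.
λ = (tr M ± √Δ)/2 = (4 ± 6.324555)/2, giving (tr M − √Δ)/2 = -1.1623 and (tr M + √Δ)/2 = 5.1623.

Eigenvalues sorted in increasing order: [-1.1623, 5.1623].


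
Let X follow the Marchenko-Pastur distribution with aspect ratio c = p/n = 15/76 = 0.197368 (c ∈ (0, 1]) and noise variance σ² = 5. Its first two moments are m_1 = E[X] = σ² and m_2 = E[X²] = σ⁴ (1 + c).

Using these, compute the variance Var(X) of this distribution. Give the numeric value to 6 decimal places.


m_1 = E[X] = σ² = 5, so m_1² = 25.
m_2 = E[X²] = σ⁴ (1 + c) = 25 · (1 + 0.197368) = 25 · 1.197368 = 29.934211.
(Note m_2 − m_1² simplifies to c · σ⁴ = 0.197368 · 25.)

Var(X) = m_2 − m_1² = 29.934211 − 25 = 4.934211.


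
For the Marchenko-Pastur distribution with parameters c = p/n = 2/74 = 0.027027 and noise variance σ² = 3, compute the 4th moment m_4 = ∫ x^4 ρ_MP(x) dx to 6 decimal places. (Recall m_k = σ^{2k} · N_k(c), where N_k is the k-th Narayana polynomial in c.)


E[X⁴] = σ⁸ (1 + 6c + 6c² + c³) (fourth MP moment). With σ² = 3 (so σ⁸ = 81) and c = 2/74 = 0.027027: E[X⁴] = 81 · (1 + 6·0.027027 + 6·(0.027027)² + (0.027027)³) = 81 · 1.166565.

So E[X^4] = 94.491738.
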